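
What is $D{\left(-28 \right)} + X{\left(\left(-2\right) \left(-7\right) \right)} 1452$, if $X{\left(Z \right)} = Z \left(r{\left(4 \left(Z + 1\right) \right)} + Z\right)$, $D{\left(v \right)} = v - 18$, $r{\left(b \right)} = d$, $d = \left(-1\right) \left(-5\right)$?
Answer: $386186$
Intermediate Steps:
$d = 5$
$r{\left(b \right)} = 5$
$D{\left(v \right)} = -18 + v$
$X{\left(Z \right)} = Z \left(5 + Z\right)$
$D{\left(-28 \right)} + X{\left(\left(-2\right) \left(-7\right) \right)} 1452 = \left(-18 - 28\right) + \left(-2\right) \left(-7\right) \left(5 - -14\right) 1452 = -46 + 14 \left(5 + 14\right) 1452 = -46 + 14 \cdot 19 \cdot 1452 = -46 + 266 \cdot 1452 = -46 + 386232 = 386186$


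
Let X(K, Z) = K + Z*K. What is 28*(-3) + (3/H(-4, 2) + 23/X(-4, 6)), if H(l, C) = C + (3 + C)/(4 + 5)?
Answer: -53869/644 ≈ -83.647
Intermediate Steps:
H(l, C) = ⅓ + 10*C/9 (H(l, C) = C + (3 + C)/9 = C + (3 + C)*(⅑) = C + (⅓ + C/9) = ⅓ + 10*C/9)
X(K, Z) = K + K*Z
28*(-3) + (3/H(-4, 2) + 23/X(-4, 6)) = 28*(-3) + (3/(⅓ + (10/9)*2) + 23/((-4*(1 + 6)))) = -84 + (3/(⅓ + 20/9) + 23/((-4*7))) = -84 + (3/(23/9) + 23/(-28)) = -84 + (3*(9/23) + 23*(-1/28)) = -84 + (27/23 - 23/28) = -84 + 227/644 = -53869/644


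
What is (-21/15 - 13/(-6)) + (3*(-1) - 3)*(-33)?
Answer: 5963/30 ≈ 198.77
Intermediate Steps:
(-21/15 - 13/(-6)) + (3*(-1) - 3)*(-33) = (-21*1/15 - 13*(-1/6)) + (-3 - 3)*(-33) = (-7/5 + 13/6) - 6*(-33) = 23/30 + 198 = 5963/30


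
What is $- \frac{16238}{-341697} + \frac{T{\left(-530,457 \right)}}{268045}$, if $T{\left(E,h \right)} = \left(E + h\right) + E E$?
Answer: $\frac{100310258129}{91590172365} \approx 1.0952$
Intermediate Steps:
$T{\left(E,h \right)} = E + h + E^{2}$ ($T{\left(E,h \right)} = \left(E + h\right) + E^{2} = E + h + E^{2}$)
$- \frac{16238}{-341697} + \frac{T{\left(-530,457 \right)}}{268045} = - \frac{16238}{-341697} + \frac{-530 + 457 + \left(-530\right)^{2}}{268045} = \left(-16238\right) \left(- \frac{1}{341697}\right) + \left(-530 + 457 + 280900\right) \frac{1}{268045} = \frac{16238}{341697} + 280827 \cdot \frac{1}{268045} = \frac{16238}{341697} + \frac{280827}{268045} = \frac{100310258129}{91590172365}$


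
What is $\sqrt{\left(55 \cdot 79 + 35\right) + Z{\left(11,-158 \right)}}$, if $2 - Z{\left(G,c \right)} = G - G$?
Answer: $\sqrt{4382} \approx 66.197$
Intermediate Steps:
$Z{\left(G,c \right)} = 2$ ($Z{\left(G,c \right)} = 2 - \left(G - G\right) = 2 - 0 = 2 + 0 = 2$)
$\sqrt{\left(55 \cdot 79 + 35\right) + Z{\left(11,-158 \right)}} = \sqrt{\left(55 \cdot 79 + 35\right) + 2} = \sqrt{\left(4345 + 35\right) + 2} = \sqrt{4380 + 2} = \sqrt{4382}$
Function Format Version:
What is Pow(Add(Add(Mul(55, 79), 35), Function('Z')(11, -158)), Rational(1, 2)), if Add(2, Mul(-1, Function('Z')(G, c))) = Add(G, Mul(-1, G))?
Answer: Pow(4382, Rational(1, 2)) ≈ 66.197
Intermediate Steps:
Function('Z')(G, c) = 2 (Function('Z')(G, c) = Add(2, Mul(-1, Add(G, Mul(-1, G)))) = Add(2, Mul(-1, 0)) = Add(2, 0) = 2)
Pow(Add(Add(Mul(55, 79), 35), Function('Z')(11, -158)), Rational(1, 2)) = Pow(Add(Add(Mul(55, 79), 35), 2), Rational(1, 2)) = Pow(Add(Add(4345, 35), 2), Rational(1, 2)) = Pow(Add(4380, 2), Rational(1, 2)) = Pow(4382, Rational(1, 2))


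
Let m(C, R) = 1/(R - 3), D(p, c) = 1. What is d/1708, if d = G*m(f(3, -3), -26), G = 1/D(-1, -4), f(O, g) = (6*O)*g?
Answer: -1/49532 ≈ -2.0189e-5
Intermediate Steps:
f(O, g) = 6*O*g
m(C, R) = 1/(-3 + R)
G = 1 (G = 1/1 = 1)
d = -1/29 (d = 1/(-3 - 26) = 1/(-29) = 1*(-1/29) = -1/29 ≈ -0.034483)
d/1708 = -1/29/1708 = -1/29*1/1708 = -1/49532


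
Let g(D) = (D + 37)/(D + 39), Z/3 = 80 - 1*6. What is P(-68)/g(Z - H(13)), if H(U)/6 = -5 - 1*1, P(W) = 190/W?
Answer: -5643/2006 ≈ -2.8131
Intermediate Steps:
Z = 222 (Z = 3*(80 - 1*6) = 3*(80 - 6) = 3*74 = 222)
H(U) = -36 (H(U) = 6*(-5 - 1*1) = 6*(-5 - 1) = 6*(-6) = -36)
g(D) = (37 + D)/(39 + D)
P(-68)/g(Z - H(13)) = (190/(-68))/(((37 + (222 - 1*(-36)))/(39 + (222 - 1*(-36))))) = (190*(-1/68))/(((37 + (222 + 36))/(39 + (222 + 36)))) = -95*(39 + 258)/(37 + 258)/34 = -95/(34*(295/297)) = -95/(34*((1/297)*295)) = -95/(34*295/297) = -95/34*297/295 = -5643/2006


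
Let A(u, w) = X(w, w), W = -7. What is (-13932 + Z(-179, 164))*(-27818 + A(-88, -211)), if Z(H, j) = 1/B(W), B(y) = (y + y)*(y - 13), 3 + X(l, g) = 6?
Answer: 21701034917/56 ≈ 3.8752e+8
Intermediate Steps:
X(l, g) = 3 (X(l, g) = -3 + 6 = 3)
B(y) = 2*y*(-13 + y) (B(y) = (2*y)*(-13 + y) = 2*y*(-13 + y))
A(u, w) = 3
Z(H, j) = 1/280 (Z(H, j) = 1/(2*(-7)*(-13 - 7)) = 1/(2*(-7)*(-20)) = 1/280)
(-13932 + Z(-179, 164))*(-27818 + A(-88, -211)) = (-13932 + 1/280)*(-27818 + 3) = -3900959/280*(-27815) = 21701034917/56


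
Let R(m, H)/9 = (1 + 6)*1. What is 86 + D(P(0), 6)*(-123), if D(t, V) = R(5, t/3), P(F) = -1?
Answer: -7663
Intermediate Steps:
R(m, H) = 63 (R(m, H) = 9*((1 + 6)*1) = 9*(7*1) = 9*7 = 63)
D(t, V) = 63
86 + D(P(0), 6)*(-123) = 86 + 63*(-123) = 86 - 7749 = -7663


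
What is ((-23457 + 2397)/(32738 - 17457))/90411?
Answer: -7020/460523497 ≈ -1.5244e-5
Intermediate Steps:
((-23457 + 2397)/(32738 - 17457))/90411 = -21060/15281*(1/90411) = -21060*1/15281*(1/90411) = -21060/15281*1/90411 = -7020/460523497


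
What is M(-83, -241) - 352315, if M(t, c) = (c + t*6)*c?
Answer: -174216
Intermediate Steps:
M(t, c) = c*(c + 6*t) (M(t, c) = (c + 6*t)*c = c*(c + 6*t))
M(-83, -241) - 352315 = -241*(-241 + 6*(-83)) - 352315 = -241*(-241 - 498) - 352315 = -241*(-739) - 352315 = 178099 - 352315 = -174216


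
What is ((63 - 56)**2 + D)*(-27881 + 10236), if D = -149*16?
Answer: 41201075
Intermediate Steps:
D = -2384
((63 - 56)**2 + D)*(-27881 + 10236) = ((63 - 56)**2 - 2384)*(-27881 + 10236) = (7**2 - 2384)*(-17645) = (49 - 2384)*(-17645) = -2335*(-17645) = 41201075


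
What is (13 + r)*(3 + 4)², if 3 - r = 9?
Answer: 343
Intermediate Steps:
r = -6 (r = 3 - 1*9 = 3 - 9 = -6)
(13 + r)*(3 + 4)² = (13 - 6)*(3 + 4)² = 7*7² = 7*49 = 343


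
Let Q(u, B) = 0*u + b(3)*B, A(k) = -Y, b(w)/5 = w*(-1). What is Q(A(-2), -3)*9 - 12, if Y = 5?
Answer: 393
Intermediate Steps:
b(w) = -5*w (b(w) = 5*(w*(-1)) = 5*(-w) = -5*w)
A(k) = -5 (A(k) = -1*5 = -5)
Q(u, B) = -15*B (Q(u, B) = 0*u + (-5*3)*B = 0 - 15*B = -15*B)
Q(A(-2), -3)*9 - 12 = -15*(-3)*9 - 12 = 45*9 - 12 = 405 - 12 = 393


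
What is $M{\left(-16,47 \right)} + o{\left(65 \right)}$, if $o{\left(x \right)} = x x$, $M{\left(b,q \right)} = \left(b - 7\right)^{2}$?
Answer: $4754$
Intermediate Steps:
$M{\left(b,q \right)} = \left(-7 + b\right)^{2}$
$o{\left(x \right)} = x^{2}$
$M{\left(-16,47 \right)} + o{\left(65 \right)} = \left(-7 - 16\right)^{2} + 65^{2} = \left(-23\right)^{2} + 4225 = 529 + 4225 = 4754$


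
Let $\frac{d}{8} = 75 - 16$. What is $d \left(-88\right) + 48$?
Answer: $-41488$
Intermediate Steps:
$d = 472$ ($d = 8 \left(75 - 16\right) = 8 \cdot 59 = 472$)
$d \left(-88\right) + 48 = 472 \left(-88\right) + 48 = -41536 + 48 = -41488$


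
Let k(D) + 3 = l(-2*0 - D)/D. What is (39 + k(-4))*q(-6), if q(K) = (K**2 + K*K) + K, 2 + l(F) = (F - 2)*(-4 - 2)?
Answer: 2607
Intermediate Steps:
l(F) = 10 - 6*F (l(F) = -2 + (F - 2)*(-4 - 2) = -2 + (-2 + F)*(-6) = -2 + (12 - 6*F) = 10 - 6*F)
q(K) = K + 2*K**2 (q(K) = (K**2 + K**2) + K = 2*K**2 + K = K + 2*K**2)
k(D) = -3 + (10 + 6*D)/D (k(D) = -3 + (10 - 6*(-2*0 - D))/D = -3 + (10 - 6*(0 - D))/D = -3 + (10 - (-6)*D)/D = -3 + (10 + 6*D)/D)
(39 + k(-4))*q(-6) = (39 + (3 + 10/(-4)))*(-6*(1 + 2*(-6))) = (39 + (3 + 10*(-1/4)))*(-6*(1 - 12)) = (39 + (3 - 5/2))*(-6*(-11)) = (39 + 1/2)*66 = (79/2)*66 = 2607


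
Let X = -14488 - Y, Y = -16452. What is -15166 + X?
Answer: -13202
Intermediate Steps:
X = 1964 (X = -14488 - 1*(-16452) = -14488 + 16452 = 1964)
-15166 + X = -15166 + 1964 = -13202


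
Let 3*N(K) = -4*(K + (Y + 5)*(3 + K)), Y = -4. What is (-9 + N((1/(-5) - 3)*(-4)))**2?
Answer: 499849/225 ≈ 2221.6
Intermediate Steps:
N(K) = -4 - 8*K/3 (N(K) = (-4*(K + (-4 + 5)*(3 + K)))/3 = (-4*(K + 1*(3 + K)))/3 = (-4*(K + (3 + K)))/3 = (-4*(3 + 2*K))/3 = (-12 - 8*K)/3 = -4 - 8*K/3)
(-9 + N((1/(-5) - 3)*(-4)))**2 = (-9 + (-4 - 8*(1/(-5) - 3)*(-4)/3))**2 = (-9 + (-4 - 8*(-1/5 - 3)*(-4)/3))**2 = (-9 + (-4 - (-128)*(-4)/15))**2 = (-9 + (-4 - 8/3*64/5))**2 = (-9 + (-4 - 512/15))**2 = (-9 - 572/15)**2 = (-707/15)**2 = 499849/225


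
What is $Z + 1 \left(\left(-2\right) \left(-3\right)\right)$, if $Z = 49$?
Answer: $55$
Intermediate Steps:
$Z + 1 \left(\left(-2\right) \left(-3\right)\right) = 49 + 1 \left(\left(-2\right) \left(-3\right)\right) = 49 + 1 \cdot 6 = 49 + 6 = 55$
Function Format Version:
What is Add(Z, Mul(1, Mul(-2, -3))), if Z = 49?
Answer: 55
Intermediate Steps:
Add(Z, Mul(1, Mul(-2, -3))) = Add(49, Mul(1, Mul(-2, -3))) = Add(49, Mul(1, 6)) = Add(49, 6) = 55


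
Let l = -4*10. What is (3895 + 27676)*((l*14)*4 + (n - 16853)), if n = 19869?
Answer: 24499096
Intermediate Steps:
l = -40
(3895 + 27676)*((l*14)*4 + (n - 16853)) = (3895 + 27676)*(-40*14*4 + (19869 - 16853)) = 31571*(-560*4 + 3016) = 31571*(-2240 + 3016) = 31571*776 = 24499096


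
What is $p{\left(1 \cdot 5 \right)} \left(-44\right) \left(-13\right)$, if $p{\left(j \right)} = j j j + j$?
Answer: $74360$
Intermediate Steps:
$p{\left(j \right)} = j + j^{3}$ ($p{\left(j \right)} = j^{2} j + j = j^{3} + j = j + j^{3}$)
$p{\left(1 \cdot 5 \right)} \left(-44\right) \left(-13\right) = \left(1 \cdot 5 + \left(1 \cdot 5\right)^{3}\right) \left(-44\right) \left(-13\right) = \left(5 + 5^{3}\right) \left(-44\right) \left(-13\right) = \left(5 + 125\right) \left(-44\right) \left(-13\right) = 130 \left(-44\right) \left(-13\right) = \left(-5720\right) \left(-13\right) = 74360$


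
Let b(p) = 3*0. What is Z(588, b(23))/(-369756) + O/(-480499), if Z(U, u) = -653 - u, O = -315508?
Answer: 116974741895/177667388244 ≈ 0.65839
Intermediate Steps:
b(p) = 0
Z(588, b(23))/(-369756) + O/(-480499) = (-653 - 1*0)/(-369756) - 315508/(-480499) = (-653 + 0)*(-1/369756) - 315508*(-1/480499) = -653*(-1/369756) + 315508/480499 = 653/369756 + 315508/480499 = 116974741895/177667388244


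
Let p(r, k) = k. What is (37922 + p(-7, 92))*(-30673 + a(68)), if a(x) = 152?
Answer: -1160225294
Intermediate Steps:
(37922 + p(-7, 92))*(-30673 + a(68)) = (37922 + 92)*(-30673 + 152) = 38014*(-30521) = -1160225294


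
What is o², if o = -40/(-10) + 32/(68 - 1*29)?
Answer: 35344/1521 ≈ 23.237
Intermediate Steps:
o = 188/39 (o = -40*(-⅒) + 32/(68 - 29) = 4 + 32/39 = 188/39 ≈ 4.8205)
o² = (188/39)² = 35344/1521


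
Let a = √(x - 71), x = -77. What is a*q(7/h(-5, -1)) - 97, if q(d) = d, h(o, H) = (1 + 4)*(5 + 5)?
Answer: -97 + 7*I*√37/25 ≈ -97.0 + 1.7032*I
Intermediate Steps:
h(o, H) = 50 (h(o, H) = 5*10 = 50)
a = 2*I*√37 (a = √(-77 - 71) = √(-148) = 2*I*√37 ≈ 12.166*I)
a*q(7/h(-5, -1)) - 97 = (2*I*√37)*(7/50) - 97 = 7*I*√37/25 - 97 = -97 + 7*I*√37/25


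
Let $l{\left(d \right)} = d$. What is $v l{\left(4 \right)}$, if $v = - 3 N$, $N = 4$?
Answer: $-48$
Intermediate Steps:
$v = -12$ ($v = \left(-3\right) 4 = -12$)
$v l{\left(4 \right)} = \left(-12\right) 4 = -48$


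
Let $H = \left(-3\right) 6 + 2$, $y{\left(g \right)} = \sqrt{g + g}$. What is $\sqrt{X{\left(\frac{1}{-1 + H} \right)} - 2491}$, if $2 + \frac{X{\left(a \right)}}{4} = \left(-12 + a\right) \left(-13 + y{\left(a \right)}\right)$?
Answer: $\frac{\sqrt{-540991 - 820 i \sqrt{34}}}{17} \approx 0.19119 - 43.266 i$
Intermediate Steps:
$y{\left(g \right)} = \sqrt{2} \sqrt{g}$ ($y{\left(g \right)} = \sqrt{2 g} = \sqrt{2} \sqrt{g}$)
$H = -16$ ($H = -18 + 2 = -16$)
$X{\left(a \right)} = -8 + 4 \left(-13 + \sqrt{2} \sqrt{a}\right) \left(-12 + a\right)$ ($X{\left(a \right)} = -8 + 4 \left(-12 + a\right) \left(-13 + \sqrt{2} \sqrt{a}\right) = -8 + 4 \left(-13 + \sqrt{2} \sqrt{a}\right) \left(-12 + a\right)$)
$\sqrt{X{\left(\frac{1}{-1 + H} \right)} - 2491} = \sqrt{\left(616 - \frac{52}{-1 - 16} - 48 \sqrt{2} \sqrt{\frac{1}{-1 - 16}} + 4 \sqrt{2} \left(\frac{1}{-1 - 16}\right)^{\frac{3}{2}}\right) - 2491} = \sqrt{\left(616 - \frac{52}{-17} - 48 \sqrt{2} \sqrt{\frac{1}{-17}} + 4 \sqrt{2} \left(\frac{1}{-17}\right)^{\frac{3}{2}}\right) - 2491} = \sqrt{\left(616 - - \frac{52}{17} - 48 \sqrt{2} \sqrt{- \frac{1}{17}} + 4 \sqrt{2} \left(- \frac{1}{17}\right)^{\frac{3}{2}}\right) - 2491} = \sqrt{\left(616 + \frac{52}{17} - 48 \sqrt{2} \frac{i \sqrt{17}}{17} + 4 \sqrt{2} \left(- \frac{i \sqrt{17}}{289}\right)\right) - 2491} = \sqrt{\left(616 + \frac{52}{17} - \frac{48 i \sqrt{34}}{17} - \frac{4 i \sqrt{34}}{289}\right) - 2491} = \sqrt{\left(\frac{10524}{17} - \frac{820 i \sqrt{34}}{289}\right) - 2491} = \sqrt{- \frac{31823}{17} - \frac{820 i \sqrt{34}}{289}}$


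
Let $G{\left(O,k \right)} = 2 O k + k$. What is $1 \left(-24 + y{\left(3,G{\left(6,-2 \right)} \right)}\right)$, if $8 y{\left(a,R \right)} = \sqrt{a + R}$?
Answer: $-24 + \frac{i \sqrt{23}}{8} \approx -24.0 + 0.59948 i$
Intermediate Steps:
$G{\left(O,k \right)} = k + 2 O k$ ($G{\left(O,k \right)} = 2 O k + k = k + 2 O k$)
$y{\left(a,R \right)} = \frac{\sqrt{R + a}}{8}$ ($y{\left(a,R \right)} = \frac{\sqrt{a + R}}{8} = \frac{\sqrt{R + a}}{8}$)
$1 \left(-24 + y{\left(3,G{\left(6,-2 \right)} \right)}\right) = 1 \left(-24 + \frac{\sqrt{- 2 \left(1 + 2 \cdot 6\right) + 3}}{8}\right) = 1 \left(-24 + \frac{\sqrt{- 2 \left(1 + 12\right) + 3}}{8}\right) = 1 \left(-24 + \frac{\sqrt{\left(-2\right) 13 + 3}}{8}\right) = 1 \left(-24 + \frac{\sqrt{-26 + 3}}{8}\right) = 1 \left(-24 + \frac{\sqrt{-23}}{8}\right) = 1 \left(-24 + \frac{i \sqrt{23}}{8}\right) = -24 + \frac{i \sqrt{23}}{8}$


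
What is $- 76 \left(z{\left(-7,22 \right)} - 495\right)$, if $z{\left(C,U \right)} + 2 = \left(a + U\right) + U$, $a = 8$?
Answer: $33820$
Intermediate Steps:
$z{\left(C,U \right)} = 6 + 2 U$ ($z{\left(C,U \right)} = -2 + \left(\left(8 + U\right) + U\right) = -2 + \left(8 + 2 U\right) = 6 + 2 U$)
$- 76 \left(z{\left(-7,22 \right)} - 495\right) = - 76 \left(\left(6 + 2 \cdot 22\right) - 495\right) = - 76 \left(\left(6 + 44\right) - 495\right) = - 76 \left(50 - 495\right) = \left(-76\right) \left(-445\right) = 33820$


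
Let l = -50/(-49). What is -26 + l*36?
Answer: 526/49 ≈ 10.735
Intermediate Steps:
l = 50/49 (l = -50*(-1/49) = 50/49 ≈ 1.0204)
-26 + l*36 = -26 + (50/49)*36 = -26 + 1800/49 = 526/49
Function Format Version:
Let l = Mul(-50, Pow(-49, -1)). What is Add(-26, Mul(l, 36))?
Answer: Rational(526, 49) ≈ 10.735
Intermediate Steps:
l = Rational(50, 49) (l = Mul(-50, Rational(-1, 49)) = Rational(50, 49) ≈ 1.0204)
Add(-26, Mul(l, 36)) = Add(-26, Mul(Rational(50, 49), 36)) = Add(-26, Rational(1800, 49)) = Rational(526, 49)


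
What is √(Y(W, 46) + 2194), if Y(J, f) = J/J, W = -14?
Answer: √2195 ≈ 46.851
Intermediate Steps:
Y(J, f) = 1
√(Y(W, 46) + 2194) = √(1 + 2194) = √2195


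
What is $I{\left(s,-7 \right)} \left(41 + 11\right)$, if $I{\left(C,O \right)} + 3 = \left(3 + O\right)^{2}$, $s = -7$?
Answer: $676$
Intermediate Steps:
$I{\left(C,O \right)} = -3 + \left(3 + O\right)^{2}$
$I{\left(s,-7 \right)} \left(41 + 11\right) = \left(-3 + \left(3 - 7\right)^{2}\right) \left(41 + 11\right) = \left(-3 + \left(-4\right)^{2}\right) 52 = \left(-3 + 16\right) 52 = 13 \cdot 52 = 676$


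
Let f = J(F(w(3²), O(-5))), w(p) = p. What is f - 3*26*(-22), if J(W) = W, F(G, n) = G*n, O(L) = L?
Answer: 1671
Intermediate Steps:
f = -45 (f = 3²*(-5) = 9*(-5) = -45)
f - 3*26*(-22) = -45 - 3*26*(-22) = -45 - 78*(-22) = -45 - 1*(-1716) = -45 + 1716 = 1671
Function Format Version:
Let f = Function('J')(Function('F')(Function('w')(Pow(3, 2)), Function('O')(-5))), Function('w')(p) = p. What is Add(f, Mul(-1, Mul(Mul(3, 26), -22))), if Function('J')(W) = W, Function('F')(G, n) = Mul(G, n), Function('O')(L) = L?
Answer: 1671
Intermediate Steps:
f = -45 (f = Mul(Pow(3, 2), -5) = Mul(9, -5) = -45)
Add(f, Mul(-1, Mul(Mul(3, 26), -22))) = Add(-45, Mul(-1, Mul(Mul(3, 26), -22))) = Add(-45, Mul(-1, Mul(78, -22))) = Add(-45, Mul(-1, -1716)) = Add(-45, 1716) = 1671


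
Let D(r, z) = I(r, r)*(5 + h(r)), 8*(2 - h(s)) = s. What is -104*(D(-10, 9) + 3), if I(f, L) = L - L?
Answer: -312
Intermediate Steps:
h(s) = 2 - s/8
I(f, L) = 0
D(r, z) = 0 (D(r, z) = 0*(5 + (2 - r/8)) = 0*(7 - r/8) = 0)
-104*(D(-10, 9) + 3) = -104*(0 + 3) = -104*3 = -312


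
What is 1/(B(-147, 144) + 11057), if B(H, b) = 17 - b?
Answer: 1/10930 ≈ 9.1491e-5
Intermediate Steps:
1/(B(-147, 144) + 11057) = 1/((17 - 1*144) + 11057) = 1/((17 - 144) + 11057) = 1/(-127 + 11057) = 1/10930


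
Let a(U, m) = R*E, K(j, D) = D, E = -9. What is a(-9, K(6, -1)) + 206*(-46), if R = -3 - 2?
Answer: -9431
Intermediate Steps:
R = -5
a(U, m) = 45 (a(U, m) = -5*(-9) = 45)
a(-9, K(6, -1)) + 206*(-46) = 45 + 206*(-46) = 45 - 9476 = -9431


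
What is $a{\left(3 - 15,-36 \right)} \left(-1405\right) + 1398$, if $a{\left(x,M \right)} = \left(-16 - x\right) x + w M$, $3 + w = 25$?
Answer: $1046718$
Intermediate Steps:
$w = 22$ ($w = -3 + 25 = 22$)
$a{\left(x,M \right)} = 22 M + x \left(-16 - x\right)$ ($a{\left(x,M \right)} = \left(-16 - x\right) x + 22 M = x \left(-16 - x\right) + 22 M = 22 M + x \left(-16 - x\right)$)
$a{\left(3 - 15,-36 \right)} \left(-1405\right) + 1398 = \left(- \left(3 - 15\right)^{2} - 16 \left(3 - 15\right) + 22 \left(-36\right)\right) \left(-1405\right) + 1398 = \left(- \left(3 - 15\right)^{2} - 16 \left(3 - 15\right) - 792\right) \left(-1405\right) + 1398 = \left(- \left(-12\right)^{2} - -192 - 792\right) \left(-1405\right) + 1398 = \left(\left(-1\right) 144 + 192 - 792\right) \left(-1405\right) + 1398 = \left(-144 + 192 - 792\right) \left(-1405\right) + 1398 = \left(-744\right) \left(-1405\right) + 1398 = 1045320 + 1398 = 1046718$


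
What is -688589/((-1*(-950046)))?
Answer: -688589/950046 ≈ -0.72480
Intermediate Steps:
-688589/((-1*(-950046))) = -688589/950046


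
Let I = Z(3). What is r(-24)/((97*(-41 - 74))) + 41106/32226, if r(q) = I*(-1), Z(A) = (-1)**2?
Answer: 76428276/59913505 ≈ 1.2756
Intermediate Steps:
Z(A) = 1
I = 1
r(q) = -1 (r(q) = 1*(-1) = -1)
r(-24)/((97*(-41 - 74))) + 41106/32226 = -1/(97*(-41 - 74)) + 41106/32226 = -1/(97*(-115)) + 41106*(1/32226) = -1/(-11155) + 6851/5371 = -1*(-1/11155) + 6851/5371 = 1/11155 + 6851/5371 = 76428276/59913505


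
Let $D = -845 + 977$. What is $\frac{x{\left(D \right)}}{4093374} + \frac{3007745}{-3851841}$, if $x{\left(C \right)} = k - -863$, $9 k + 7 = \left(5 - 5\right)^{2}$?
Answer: $- \frac{18462756058085}{23650538702301} \approx -0.78065$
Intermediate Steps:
$D = 132$
$k = - \frac{7}{9}$ ($k = - \frac{7}{9} + \frac{\left(5 - 5\right)^{2}}{9} = - \frac{7}{9} + \frac{0^{2}}{9} = - \frac{7}{9} + \frac{1}{9} \cdot 0 = - \frac{7}{9} + 0 = - \frac{7}{9} \approx -0.77778$)
$x{\left(C \right)} = \frac{7760}{9}$ ($x{\left(C \right)} = - \frac{7}{9} - -863 = - \frac{7}{9} + 863 = \frac{7760}{9}$)
$\frac{x{\left(D \right)}}{4093374} + \frac{3007745}{-3851841} = \frac{7760}{9 \cdot 4093374} + \frac{3007745}{-3851841} = \frac{7760}{9} \cdot \frac{1}{4093374} + 3007745 \left(- \frac{1}{3851841}\right) = \frac{3880}{18420183} - \frac{3007745}{3851841} = - \frac{18462756058085}{23650538702301}$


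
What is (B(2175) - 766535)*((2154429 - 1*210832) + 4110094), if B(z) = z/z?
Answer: -4640359976994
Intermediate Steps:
B(z) = 1
(B(2175) - 766535)*((2154429 - 1*210832) + 4110094) = (1 - 766535)*((2154429 - 1*210832) + 4110094) = -766534*((2154429 - 210832) + 4110094) = -766534*(1943597 + 4110094) = -766534*6053691 = -4640359976994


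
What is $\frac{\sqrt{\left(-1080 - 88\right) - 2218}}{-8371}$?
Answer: $- \frac{i \sqrt{3386}}{8371} \approx - 0.0069513 i$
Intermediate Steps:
$\frac{\sqrt{\left(-1080 - 88\right) - 2218}}{-8371} = \sqrt{-1168 - 2218} \left(- \frac{1}{8371}\right) = \sqrt{-3386} \left(- \frac{1}{8371}\right) = i \sqrt{3386} \left(- \frac{1}{8371}\right) = - \frac{i \sqrt{3386}}{8371}$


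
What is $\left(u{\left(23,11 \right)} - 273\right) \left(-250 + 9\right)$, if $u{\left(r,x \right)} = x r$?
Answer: $4820$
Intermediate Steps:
$u{\left(r,x \right)} = r x$
$\left(u{\left(23,11 \right)} - 273\right) \left(-250 + 9\right) = \left(23 \cdot 11 - 273\right) \left(-250 + 9\right) = \left(253 - 273\right) \left(-241\right) = \left(-20\right) \left(-241\right) = 4820$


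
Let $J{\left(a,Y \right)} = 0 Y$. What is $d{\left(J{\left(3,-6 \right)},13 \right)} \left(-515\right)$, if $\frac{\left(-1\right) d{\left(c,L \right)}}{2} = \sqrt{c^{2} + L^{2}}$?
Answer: $13390$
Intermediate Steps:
$J{\left(a,Y \right)} = 0$
$d{\left(c,L \right)} = - 2 \sqrt{L^{2} + c^{2}}$ ($d{\left(c,L \right)} = - 2 \sqrt{c^{2} + L^{2}} = - 2 \sqrt{L^{2} + c^{2}}$)
$d{\left(J{\left(3,-6 \right)},13 \right)} \left(-515\right) = - 2 \sqrt{13^{2} + 0^{2}} \left(-515\right) = - 2 \sqrt{169 + 0} \left(-515\right) = - 2 \sqrt{169} \left(-515\right) = \left(-2\right) 13 \left(-515\right) = \left(-26\right) \left(-515\right) = 13390$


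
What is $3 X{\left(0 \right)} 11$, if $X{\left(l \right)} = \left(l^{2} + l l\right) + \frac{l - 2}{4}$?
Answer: $- \frac{33}{2} \approx -16.5$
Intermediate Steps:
$X{\left(l \right)} = - \frac{1}{2} + 2 l^{2} + \frac{l}{4}$ ($X{\left(l \right)} = \left(l^{2} + l^{2}\right) + \left(-2 + l\right) \frac{1}{4} = 2 l^{2} + \left(- \frac{1}{2} + \frac{l}{4}\right) = - \frac{1}{2} + 2 l^{2} + \frac{l}{4}$)
$3 X{\left(0 \right)} 11 = 3 \left(- \frac{1}{2} + 2 \cdot 0^{2} + \frac{1}{4} \cdot 0\right) 11 = 3 \left(- \frac{1}{2} + 2 \cdot 0 + 0\right) 11 = 3 \left(- \frac{1}{2} + 0 + 0\right) 11 = 3 \left(- \frac{1}{2}\right) 11 = \left(- \frac{3}{2}\right) 11 = - \frac{33}{2}$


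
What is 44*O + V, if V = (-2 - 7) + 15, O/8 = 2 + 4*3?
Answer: 4934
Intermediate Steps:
O = 112 (O = 8*(2 + 4*3) = 8*(2 + 12) = 8*14 = 112)
V = 6 (V = -9 + 15 = 6)
44*O + V = 44*112 + 6 = 4928 + 6 = 4934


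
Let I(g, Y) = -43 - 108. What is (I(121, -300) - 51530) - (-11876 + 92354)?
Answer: -132159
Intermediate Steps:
I(g, Y) = -151
(I(121, -300) - 51530) - (-11876 + 92354) = (-151 - 51530) - (-11876 + 92354) = -51681 - 1*80478 = -51681 - 80478 = -132159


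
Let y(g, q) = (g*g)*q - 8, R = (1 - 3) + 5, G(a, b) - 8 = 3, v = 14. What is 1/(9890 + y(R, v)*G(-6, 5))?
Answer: 1/11188 ≈ 8.9381e-5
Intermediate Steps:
G(a, b) = 11 (G(a, b) = 8 + 3 = 11)
R = 3 (R = -2 + 5 = 3)
y(g, q) = -8 + q*g**2 (y(g, q) = g**2*q - 8 = q*g**2 - 8 = -8 + q*g**2)
1/(9890 + y(R, v)*G(-6, 5)) = 1/(9890 + (-8 + 14*3**2)*11) = 1/(9890 + (-8 + 14*9)*11) = 1/(9890 + (-8 + 126)*11) = 1/(9890 + 118*11) = 1/(9890 + 1298) = 1/11188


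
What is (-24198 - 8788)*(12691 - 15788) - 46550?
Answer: 102111092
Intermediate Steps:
(-24198 - 8788)*(12691 - 15788) - 46550 = -32986*(-3097) - 46550 = 102157642 - 46550 = 102111092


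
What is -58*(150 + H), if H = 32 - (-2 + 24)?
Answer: -9280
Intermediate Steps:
H = 10 (H = 32 - 1*22 = 32 - 22 = 10)
-58*(150 + H) = -58*(150 + 10) = -58*160 = -9280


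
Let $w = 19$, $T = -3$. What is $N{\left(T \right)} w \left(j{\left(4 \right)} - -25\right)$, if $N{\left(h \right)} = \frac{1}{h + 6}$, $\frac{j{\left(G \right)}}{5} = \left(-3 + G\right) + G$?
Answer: $\frac{950}{3} \approx 316.67$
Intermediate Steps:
$j{\left(G \right)} = -15 + 10 G$ ($j{\left(G \right)} = 5 \left(\left(-3 + G\right) + G\right) = 5 \left(-3 + 2 G\right) = -15 + 10 G$)
$N{\left(h \right)} = \frac{1}{6 + h}$
$N{\left(T \right)} w \left(j{\left(4 \right)} - -25\right) = \frac{1}{6 - 3} \cdot 19 \left(\left(-15 + 10 \cdot 4\right) - -25\right) = \frac{1}{3} \cdot 19 \left(\left(-15 + 40\right) + 25\right) = \frac{1}{3} \cdot 19 \left(25 + 25\right) = \frac{19}{3} \cdot 50 = \frac{950}{3}$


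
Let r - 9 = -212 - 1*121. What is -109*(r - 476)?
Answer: 87200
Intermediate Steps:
r = -324 (r = 9 + (-212 - 1*121) = 9 + (-212 - 121) = 9 - 333 = -324)
-109*(r - 476) = -109*(-324 - 476) = -109*(-800) = 87200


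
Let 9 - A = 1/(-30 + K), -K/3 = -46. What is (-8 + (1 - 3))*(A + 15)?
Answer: -12955/54 ≈ -239.91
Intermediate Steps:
K = 138 (K = -3*(-46) = 138)
A = 971/108 (A = 9 - 1/(-30 + 138) = 9 - 1/108 = 971/108 ≈ 8.9907)
(-8 + (1 - 3))*(A + 15) = (-8 + (1 - 3))*(971/108 + 15) = (-8 - 2)*(2591/108) = -10*2591/108 = -12955/54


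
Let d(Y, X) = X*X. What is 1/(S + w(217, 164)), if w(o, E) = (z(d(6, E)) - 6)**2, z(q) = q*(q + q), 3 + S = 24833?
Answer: 1/2093200221901244706 ≈ 4.7774e-19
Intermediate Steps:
S = 24830 (S = -3 + 24833 = 24830)
d(Y, X) = X**2
z(q) = 2*q**2 (z(q) = q*(2*q) = 2*q**2)
w(o, E) = (-6 + 2*E**4)**2 (w(o, E) = (2*(E**2)**2 - 6)**2 = (2*E**4 - 6)**2 = (-6 + 2*E**4)**2)
1/(S + w(217, 164)) = 1/(24830 + 4*(-3 + 164**4)**2) = 1/(24830 + 4*(-3 + 723394816)**2) = 1/(24830 + 4*723394813**2) = 1/(24830 + 4*523300055475304969) = 1/(24830 + 2093200221901219876) = 1/2093200221901244706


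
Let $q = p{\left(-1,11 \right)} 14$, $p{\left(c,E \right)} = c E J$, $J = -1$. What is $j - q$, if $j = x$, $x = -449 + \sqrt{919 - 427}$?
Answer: $-603 + 2 \sqrt{123} \approx -580.82$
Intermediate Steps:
$p{\left(c,E \right)} = - E c$ ($p{\left(c,E \right)} = c E \left(-1\right) = E c \left(-1\right) = - E c$)
$x = -449 + 2 \sqrt{123}$ ($x = -449 + \sqrt{492} = -449 + 2 \sqrt{123} \approx -426.82$)
$j = -449 + 2 \sqrt{123} \approx -426.82$
$q = 154$ ($q = \left(-1\right) 11 \left(-1\right) 14 = 11 \cdot 14 = 154$)
$j - q = \left(-449 + 2 \sqrt{123}\right) - 154 = -603 + 2 \sqrt{123}$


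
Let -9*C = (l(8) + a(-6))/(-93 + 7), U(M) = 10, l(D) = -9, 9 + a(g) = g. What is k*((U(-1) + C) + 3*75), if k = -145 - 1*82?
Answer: -6880597/129 ≈ -53338.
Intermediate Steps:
a(g) = -9 + g
C = -4/129 (C = -(-9 + (-9 - 6))/(9*(-93 + 7)) = -(-9 - 15)/(9*(-86)) = -(-8)*(-1)/(3*86) = -⅑*12/43 = -4/129 ≈ -0.031008)
k = -227 (k = -145 - 82 = -227)
k*((U(-1) + C) + 3*75) = -227*((10 - 4/129) + 3*75) = -227*(1286/129 + 225) = -227*30311/129 = -6880597/129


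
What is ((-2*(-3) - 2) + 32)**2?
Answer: 1296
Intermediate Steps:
((-2*(-3) - 2) + 32)**2 = ((6 - 2) + 32)**2 = (4 + 32)**2 = 36**2 = 1296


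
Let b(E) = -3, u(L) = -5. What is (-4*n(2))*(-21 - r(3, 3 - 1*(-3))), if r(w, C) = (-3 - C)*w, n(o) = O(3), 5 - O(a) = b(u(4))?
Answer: -192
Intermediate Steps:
O(a) = 8 (O(a) = 5 - 1*(-3) = 5 + 3 = 8)
n(o) = 8
r(w, C) = w*(-3 - C)
(-4*n(2))*(-21 - r(3, 3 - 1*(-3))) = (-4*8)*(-21 - (-1)*3*(3 + (3 - 1*(-3)))) = -32*(-21 - (-1)*3*(3 + (3 + 3))) = -32*(-21 - (-1)*3*(3 + 6)) = -32*(-21 - (-1)*3*9) = -32*(-21 - 1*(-27)) = -32*(-21 + 27) = -32*6 = -192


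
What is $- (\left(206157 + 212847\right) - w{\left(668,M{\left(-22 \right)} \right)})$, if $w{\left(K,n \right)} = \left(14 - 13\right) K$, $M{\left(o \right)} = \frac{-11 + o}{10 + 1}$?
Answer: $-418336$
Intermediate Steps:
$M{\left(o \right)} = -1 + \frac{o}{11}$ ($M{\left(o \right)} = \frac{-11 + o}{11} = \left(-11 + o\right) \frac{1}{11} = -1 + \frac{o}{11}$)
$w{\left(K,n \right)} = K$ ($w{\left(K,n \right)} = 1 K = K$)
$- (\left(206157 + 212847\right) - w{\left(668,M{\left(-22 \right)} \right)}) = - (\left(206157 + 212847\right) - 668) = - (419004 - 668) = \left(-1\right) 418336 = -418336$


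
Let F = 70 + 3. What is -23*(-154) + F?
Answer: 3615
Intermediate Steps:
F = 73
-23*(-154) + F = -23*(-154) + 73 = 3542 + 73 = 3615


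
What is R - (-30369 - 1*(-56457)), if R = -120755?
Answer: -146843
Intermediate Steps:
R - (-30369 - 1*(-56457)) = -120755 - (-30369 - 1*(-56457)) = -120755 - (-30369 + 56457) = -120755 - 1*26088 = -120755 - 26088 = -146843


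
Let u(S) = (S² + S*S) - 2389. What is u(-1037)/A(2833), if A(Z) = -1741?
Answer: -2148349/1741 ≈ -1234.0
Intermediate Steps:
u(S) = -2389 + 2*S² (u(S) = (S² + S²) - 2389 = 2*S² - 2389 = -2389 + 2*S²)
u(-1037)/A(2833) = (-2389 + 2*(-1037)²)/(-1741) = (-2389 + 2*1075369)*(-1/1741) = (-2389 + 2150738)*(-1/1741) = 2148349*(-1/1741) = -2148349/1741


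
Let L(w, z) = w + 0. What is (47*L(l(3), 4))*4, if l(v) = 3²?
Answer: 1692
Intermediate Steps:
l(v) = 9
L(w, z) = w
(47*L(l(3), 4))*4 = (47*9)*4 = 423*4 = 1692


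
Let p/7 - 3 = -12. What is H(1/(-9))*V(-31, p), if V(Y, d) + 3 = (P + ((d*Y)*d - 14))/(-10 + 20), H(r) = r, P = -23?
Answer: 61553/45 ≈ 1367.8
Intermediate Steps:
p = -63 (p = 21 + 7*(-12) = 21 - 84 = -63)
V(Y, d) = -67/10 + Y*d²/10 (V(Y, d) = -3 + (-23 + ((d*Y)*d - 14))/(-10 + 20) = -3 + (-23 + ((Y*d)*d - 14))/10 = -3 + (-23 + (Y*d² - 14))*(⅒) = -3 + (-23 + (-14 + Y*d²))*(⅒) = -3 + (-37 + Y*d²)*(⅒) = -3 + (-37/10 + Y*d²/10) = -67/10 + Y*d²/10)
H(1/(-9))*V(-31, p) = (-67/10 + (⅒)*(-31)*(-63)²)/(-9) = -(-67/10 + (⅒)*(-31)*3969)/9 = -(-67/10 - 123039/10)/9 = -⅑*(-61553/5) = 61553/45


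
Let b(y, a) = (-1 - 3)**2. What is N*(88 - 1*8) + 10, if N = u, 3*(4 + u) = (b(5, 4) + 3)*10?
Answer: 14270/3 ≈ 4756.7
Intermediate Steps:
b(y, a) = 16 (b(y, a) = (-4)**2 = 16)
u = 178/3 (u = -4 + ((16 + 3)*10)/3 = -4 + (19*10)/3 = -4 + (1/3)*190 = -4 + 190/3 = 178/3 ≈ 59.333)
N = 178/3 ≈ 59.333
N*(88 - 1*8) + 10 = 178*(88 - 1*8)/3 + 10 = 178*(88 - 8)/3 + 10 = (178/3)*80 + 10 = 14240/3 + 10 = 14270/3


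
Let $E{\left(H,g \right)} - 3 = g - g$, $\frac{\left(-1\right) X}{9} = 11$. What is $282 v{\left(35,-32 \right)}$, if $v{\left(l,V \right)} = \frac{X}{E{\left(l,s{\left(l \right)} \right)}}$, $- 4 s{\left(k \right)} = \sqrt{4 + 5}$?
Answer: $-9306$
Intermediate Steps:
$X = -99$ ($X = \left(-9\right) 11 = -99$)
$s{\left(k \right)} = - \frac{3}{4}$ ($s{\left(k \right)} = - \frac{\sqrt{4 + 5}}{4} = - \frac{\sqrt{9}}{4} = \left(- \frac{1}{4}\right) 3 = - \frac{3}{4}$)
$E{\left(H,g \right)} = 3$ ($E{\left(H,g \right)} = 3 + \left(g - g\right) = 3 + 0 = 3$)
$v{\left(l,V \right)} = -33$ ($v{\left(l,V \right)} = - \frac{99}{3} = \left(-99\right) \frac{1}{3} = -33$)
$282 v{\left(35,-32 \right)} = 282 \left(-33\right) = -9306$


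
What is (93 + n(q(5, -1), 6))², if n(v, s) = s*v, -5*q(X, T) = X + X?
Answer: 6561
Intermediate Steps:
q(X, T) = -2*X/5 (q(X, T) = -(X + X)/5 = -2*X/5)
(93 + n(q(5, -1), 6))² = (93 + 6*(-⅖*5))² = (93 + 6*(-2))² = (93 - 12)² = 81² = 6561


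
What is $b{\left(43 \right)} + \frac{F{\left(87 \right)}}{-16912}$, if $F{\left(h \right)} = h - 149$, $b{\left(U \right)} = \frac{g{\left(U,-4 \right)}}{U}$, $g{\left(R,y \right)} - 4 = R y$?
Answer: $- \frac{1419275}{363608} \approx -3.9033$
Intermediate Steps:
$g{\left(R,y \right)} = 4 + R y$
$b{\left(U \right)} = \frac{4 - 4 U}{U}$ ($b{\left(U \right)} = \frac{4 + U \left(-4\right)}{U} = \frac{4 - 4 U}{U}$)
$F{\left(h \right)} = -149 + h$
$b{\left(43 \right)} + \frac{F{\left(87 \right)}}{-16912} = \left(-4 + \frac{4}{43}\right) + \frac{-149 + 87}{-16912} = \left(-4 + 4 \cdot \frac{1}{43}\right) - - \frac{31}{8456} = \left(-4 + \frac{4}{43}\right) + \frac{31}{8456} = - \frac{168}{43} + \frac{31}{8456} = - \frac{1419275}{363608}$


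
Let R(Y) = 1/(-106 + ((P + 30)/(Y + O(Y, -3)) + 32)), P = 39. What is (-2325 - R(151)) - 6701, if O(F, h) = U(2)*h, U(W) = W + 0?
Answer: -96226041/10661 ≈ -9026.0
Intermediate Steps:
U(W) = W
O(F, h) = 2*h
R(Y) = 1/(-74 + 69/(-6 + Y)) (R(Y) = 1/(-106 + ((39 + 30)/(Y + 2*(-3)) + 32)) = 1/(-106 + (69/(Y - 6) + 32)) = 1/(-106 + (69/(-6 + Y) + 32)) = 1/(-106 + (32 + 69/(-6 + Y))) = 1/(-74 + 69/(-6 + Y)))
(-2325 - R(151)) - 6701 = (-2325 - (6 - 1*151)/(-513 + 74*151)) - 6701 = (-2325 - (6 - 151)/(-513 + 11174)) - 6701 = (-2325 - (-145)/10661) - 6701 = (-2325 - 1*(-145/10661)) - 6701 = (-2325 + 145/10661) - 6701 = -24786680/10661 - 6701 = -96226041/10661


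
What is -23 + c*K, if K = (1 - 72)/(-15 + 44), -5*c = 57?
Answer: 712/145 ≈ 4.9103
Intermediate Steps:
c = -57/5 (c = -⅕*57 = -57/5 ≈ -11.400)
K = -71/29 ≈ -2.4483
-23 + c*K = -23 - 57/5*(-71/29) = -23 + 4047/145 = 712/145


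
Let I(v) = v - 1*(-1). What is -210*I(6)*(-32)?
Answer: 47040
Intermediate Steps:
I(v) = 1 + v (I(v) = v + 1 = 1 + v)
-210*I(6)*(-32) = -210*(1 + 6)*(-32) = -210*7*(-32) = -1470*(-32) = 47040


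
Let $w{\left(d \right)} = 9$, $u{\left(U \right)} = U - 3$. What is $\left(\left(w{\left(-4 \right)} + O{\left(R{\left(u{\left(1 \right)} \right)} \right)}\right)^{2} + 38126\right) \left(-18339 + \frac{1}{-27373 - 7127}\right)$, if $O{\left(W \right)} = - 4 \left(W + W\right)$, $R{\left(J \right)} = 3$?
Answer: $- \frac{24264505158851}{34500} \approx -7.0332 \cdot 10^{8}$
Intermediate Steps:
$u{\left(U \right)} = -3 + U$
$O{\left(W \right)} = - 8 W$ ($O{\left(W \right)} = - 4 \cdot 2 W = - 8 W$)
$\left(\left(w{\left(-4 \right)} + O{\left(R{\left(u{\left(1 \right)} \right)} \right)}\right)^{2} + 38126\right) \left(-18339 + \frac{1}{-27373 - 7127}\right) = \left(\left(9 - 24\right)^{2} + 38126\right) \left(-18339 + \frac{1}{-27373 - 7127}\right) = \left(\left(9 - 24\right)^{2} + 38126\right) \left(-18339 + \frac{1}{-34500}\right) = \left(\left(-15\right)^{2} + 38126\right) \left(-18339 - \frac{1}{34500}\right) = \left(225 + 38126\right) \left(- \frac{632695501}{34500}\right) = 38351 \left(- \frac{632695501}{34500}\right) = - \frac{24264505158851}{34500}$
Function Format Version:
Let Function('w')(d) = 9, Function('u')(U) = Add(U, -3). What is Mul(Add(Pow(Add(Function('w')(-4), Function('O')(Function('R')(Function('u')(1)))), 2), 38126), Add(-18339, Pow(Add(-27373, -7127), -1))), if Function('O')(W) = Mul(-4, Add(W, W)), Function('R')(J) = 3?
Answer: Rational(-24264505158851, 34500) ≈ -7.0332e+8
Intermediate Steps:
Function('u')(U) = Add(-3, U)
Function('O')(W) = Mul(-8, W) (Function('O')(W) = Mul(-4, Mul(2, W)) = Mul(-8, W))
Mul(Add(Pow(Add(Function('w')(-4), Function('O')(Function('R')(Function('u')(1)))), 2), 38126), Add(-18339, Pow(Add(-27373, -7127), -1))) = Mul(Add(Pow(Add(9, Mul(-8, 3)), 2), 38126), Add(-18339, Pow(Add(-27373, -7127), -1))) = Mul(Add(Pow(Add(9, -24), 2), 38126), Add(-18339, Pow(-34500, -1))) = Mul(Add(Pow(-15, 2), 38126), Add(-18339, Rational(-1, 34500))) = Mul(Add(225, 38126), Rational(-632695501, 34500)) = Mul(38351, Rational(-632695501, 34500)) = Rational(-24264505158851, 34500)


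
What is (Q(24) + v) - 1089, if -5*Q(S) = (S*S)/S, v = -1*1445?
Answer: -12694/5 ≈ -2538.8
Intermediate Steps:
v = -1445
Q(S) = -S/5 (Q(S) = -S*S/(5*S) = -S**2/(5*S) = -S/5)
(Q(24) + v) - 1089 = (-1/5*24 - 1445) - 1089 = (-24/5 - 1445) - 1089 = -7249/5 - 1089 = -12694/5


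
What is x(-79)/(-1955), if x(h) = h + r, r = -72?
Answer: 151/1955 ≈ 0.077238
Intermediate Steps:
x(h) = -72 + h (x(h) = h - 72 = -72 + h)
x(-79)/(-1955) = (-72 - 79)/(-1955) = -151*(-1/1955) = 151/1955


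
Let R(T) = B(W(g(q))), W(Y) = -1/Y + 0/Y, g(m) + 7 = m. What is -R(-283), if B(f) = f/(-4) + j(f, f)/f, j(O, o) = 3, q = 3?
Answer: -191/16 ≈ -11.938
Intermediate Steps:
g(m) = -7 + m
W(Y) = -1/Y (W(Y) = -1/Y + 0 = -1/Y)
B(f) = 3/f - f/4 (B(f) = f/(-4) + 3/f = f*(-¼) + 3/f = -f/4 + 3/f = 3/f - f/4)
R(T) = 191/16 (R(T) = 3/((-1/(-7 + 3))) - (-1)/(4*(-7 + 3)) = 3/((-1/(-4))) - (-1)/(4*(-4)) = 3/((-1*(-¼))) - (-1)*(-1)/(4*4) = 3/(¼) - ¼*¼ = 3*4 - 1/16 = 12 - 1/16 = 191/16)
-R(-283) = -1*191/16 = -191/16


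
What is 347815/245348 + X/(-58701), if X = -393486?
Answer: 38986030481/4800724316 ≈ 8.1209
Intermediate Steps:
347815/245348 + X/(-58701) = 347815/245348 - 393486/(-58701) = 347815*(1/245348) - 393486*(-1/58701) = 347815/245348 + 131162/19567 = 38986030481/4800724316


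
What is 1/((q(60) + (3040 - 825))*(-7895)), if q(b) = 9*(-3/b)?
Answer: -4/69935489 ≈ -5.7196e-8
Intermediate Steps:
q(b) = -27/b
1/((q(60) + (3040 - 825))*(-7895)) = 1/((-27/60 + (3040 - 825))*(-7895)) = -1/7895/(-27*1/60 + 2215) = -1/7895/(-9/20 + 2215) = -1/7895/(44291/20) = (20/44291)*(-1/7895) = -4/69935489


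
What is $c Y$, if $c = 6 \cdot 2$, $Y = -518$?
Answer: $-6216$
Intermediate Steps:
$c = 12$
$c Y = 12 \left(-518\right) = -6216$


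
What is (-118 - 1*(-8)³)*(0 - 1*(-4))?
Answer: 1576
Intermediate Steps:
(-118 - 1*(-8)³)*(0 - 1*(-4)) = (-118 - 1*(-512))*(0 + 4) = (-118 + 512)*4 = 394*4 = 1576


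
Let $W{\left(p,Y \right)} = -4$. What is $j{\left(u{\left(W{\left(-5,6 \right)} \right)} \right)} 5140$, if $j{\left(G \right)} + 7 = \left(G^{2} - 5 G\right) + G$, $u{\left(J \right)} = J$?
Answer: $128500$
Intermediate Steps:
$j{\left(G \right)} = -7 + G^{2} - 4 G$ ($j{\left(G \right)} = -7 + \left(\left(G^{2} - 5 G\right) + G\right) = -7 + \left(G^{2} - 4 G\right) = -7 + G^{2} - 4 G$)
$j{\left(u{\left(W{\left(-5,6 \right)} \right)} \right)} 5140 = \left(-7 + \left(-4\right)^{2} - -16\right) 5140 = \left(-7 + 16 + 16\right) 5140 = 25 \cdot 5140 = 128500$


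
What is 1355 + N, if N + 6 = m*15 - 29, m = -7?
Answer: 1215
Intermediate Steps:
N = -140 (N = -6 + (-7*15 - 29) = -6 + (-105 - 29) = -6 - 134 = -140)
1355 + N = 1355 - 140 = 1215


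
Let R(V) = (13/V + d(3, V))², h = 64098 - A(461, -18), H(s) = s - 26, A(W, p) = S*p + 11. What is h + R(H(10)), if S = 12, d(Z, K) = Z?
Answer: 16462793/256 ≈ 64308.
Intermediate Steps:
A(W, p) = 11 + 12*p (A(W, p) = 12*p + 11 = 11 + 12*p)
H(s) = -26 + s
h = 64303 (h = 64098 - (11 + 12*(-18)) = 64098 - (11 - 216) = 64098 - 1*(-205) = 64098 + 205 = 64303)
R(V) = (3 + 13/V)² (R(V) = (13/V + 3)² = (3 + 13/V)²)
h + R(H(10)) = 64303 + (13 + 3*(-26 + 10))²/(-26 + 10)² = 64303 + (13 + 3*(-16))²/(-16)² = 64303 + (13 - 48)²/256 = 64303 + (1/256)*(-35)² = 64303 + (1/256)*1225 = 64303 + 1225/256 = 16462793/256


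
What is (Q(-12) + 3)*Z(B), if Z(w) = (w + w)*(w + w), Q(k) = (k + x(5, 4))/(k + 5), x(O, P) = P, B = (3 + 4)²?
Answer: 39788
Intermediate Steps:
B = 49 (B = 7² = 49)
Q(k) = (4 + k)/(5 + k) (Q(k) = (k + 4)/(k + 5) = (4 + k)/(5 + k))
Z(w) = 4*w² (Z(w) = (2*w)*(2*w) = 4*w²)
(Q(-12) + 3)*Z(B) = ((4 - 12)/(5 - 12) + 3)*(4*49²) = (-8/(-7) + 3)*(4*2401) = (-⅐*(-8) + 3)*9604 = (8/7 + 3)*9604 = (29/7)*9604 = 39788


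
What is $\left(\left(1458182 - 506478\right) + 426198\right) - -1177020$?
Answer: $2554922$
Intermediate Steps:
$\left(\left(1458182 - 506478\right) + 426198\right) - -1177020 = \left(951704 + 426198\right) + 1177020 = 1377902 + 1177020 = 2554922$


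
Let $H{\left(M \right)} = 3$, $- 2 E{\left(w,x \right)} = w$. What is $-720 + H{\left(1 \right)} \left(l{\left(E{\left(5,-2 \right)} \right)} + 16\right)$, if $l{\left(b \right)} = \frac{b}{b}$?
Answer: $-669$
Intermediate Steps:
$E{\left(w,x \right)} = - \frac{w}{2}$
$l{\left(b \right)} = 1$
$-720 + H{\left(1 \right)} \left(l{\left(E{\left(5,-2 \right)} \right)} + 16\right) = -720 + 3 \left(1 + 16\right) = -720 + 3 \cdot 17 = -720 + 51 = -669$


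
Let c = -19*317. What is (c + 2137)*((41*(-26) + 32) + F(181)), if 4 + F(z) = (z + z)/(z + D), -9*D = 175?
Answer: 2926146342/727 ≈ 4.0250e+6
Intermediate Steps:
D = -175/9 (D = -⅑*175 = -175/9 ≈ -19.444)
c = -6023
F(z) = -4 + 2*z/(-175/9 + z) (F(z) = -4 + (z + z)/(z - 175/9) = -4 + (2*z)/(-175/9 + z) = -4 + 2*z/(-175/9 + z))
(c + 2137)*((41*(-26) + 32) + F(181)) = (-6023 + 2137)*((41*(-26) + 32) + 2*(350 - 9*181)/(-175 + 9*181)) = -3886*((-1066 + 32) + 2*(350 - 1629)/(-175 + 1629)) = -3886*(-1034 + 2*(-1279)/1454) = -3886*(-1034 + 2*(1/1454)*(-1279)) = -3886*(-1034 - 1279/727) = -3886*(-752997/727) = 2926146342/727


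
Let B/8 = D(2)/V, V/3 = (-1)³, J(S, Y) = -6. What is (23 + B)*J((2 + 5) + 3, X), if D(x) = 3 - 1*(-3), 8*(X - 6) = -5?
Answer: -42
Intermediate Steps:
X = 43/8 (X = 6 + (⅛)*(-5) = 6 - 5/8 = 43/8 ≈ 5.3750)
D(x) = 6 (D(x) = 3 + 3 = 6)
V = -3 (V = 3*(-1)³ = 3*(-1) = -3)
B = -16 (B = 8*(6/(-3)) = 8*(6*(-⅓)) = 8*(-2) = -16)
(23 + B)*J((2 + 5) + 3, X) = (23 - 16)*(-6) = 7*(-6) = -42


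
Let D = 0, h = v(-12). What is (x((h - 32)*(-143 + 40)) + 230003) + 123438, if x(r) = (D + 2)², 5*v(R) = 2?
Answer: 353445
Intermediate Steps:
v(R) = ⅖ (v(R) = (⅕)*2 = ⅖)
h = ⅖ ≈ 0.40000
x(r) = 4 (x(r) = (0 + 2)² = 2² = 4)
(x((h - 32)*(-143 + 40)) + 230003) + 123438 = (4 + 230003) + 123438 = 230007 + 123438 = 353445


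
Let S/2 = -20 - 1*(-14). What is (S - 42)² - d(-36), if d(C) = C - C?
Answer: 2916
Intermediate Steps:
S = -12 (S = 2*(-20 - 1*(-14)) = 2*(-20 + 14) = 2*(-6) = -12)
d(C) = 0
(S - 42)² - d(-36) = (-12 - 42)² - 1*0 = (-54)² + 0 = 2916 + 0 = 2916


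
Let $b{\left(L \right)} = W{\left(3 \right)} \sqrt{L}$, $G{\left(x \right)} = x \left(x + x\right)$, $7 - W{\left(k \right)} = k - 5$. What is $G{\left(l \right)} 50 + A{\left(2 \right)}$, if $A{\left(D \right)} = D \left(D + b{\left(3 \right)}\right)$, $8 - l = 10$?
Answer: $404 + 18 \sqrt{3} \approx 435.18$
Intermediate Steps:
$l = -2$ ($l = 8 - 10 = -2$)
$W{\left(k \right)} = 12 - k$ ($W{\left(k \right)} = 7 - \left(k - 5\right) = 7 - \left(-5 + k\right) = 12 - k$)
$G{\left(x \right)} = 2 x^{2}$ ($G{\left(x \right)} = x 2 x = 2 x^{2}$)
$b{\left(L \right)} = 9 \sqrt{L}$ ($b{\left(L \right)} = \left(12 - 3\right) \sqrt{L} = 9 \sqrt{L}$)
$A{\left(D \right)} = D \left(D + 9 \sqrt{3}\right)$
$G{\left(l \right)} 50 + A{\left(2 \right)} = 2 \left(-2\right)^{2} \cdot 50 + 2 \left(2 + 9 \sqrt{3}\right) = 2 \cdot 4 \cdot 50 + \left(4 + 18 \sqrt{3}\right) = 8 \cdot 50 + \left(4 + 18 \sqrt{3}\right) = 400 + \left(4 + 18 \sqrt{3}\right) = 404 + 18 \sqrt{3}$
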